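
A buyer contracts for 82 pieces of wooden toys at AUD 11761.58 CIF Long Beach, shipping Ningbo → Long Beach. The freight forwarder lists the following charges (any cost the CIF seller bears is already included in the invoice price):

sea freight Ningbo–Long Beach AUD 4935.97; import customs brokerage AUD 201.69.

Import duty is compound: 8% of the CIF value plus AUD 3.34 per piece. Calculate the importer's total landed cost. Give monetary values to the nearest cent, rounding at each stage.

CIF: the seller pays costs through ocean freight and marine insurance to the destination port.
Already in the invoice (seller's account under CIF): freight — exclude.
The CIF price already equals the CIF value: 11761.58
Ad valorem component: 11761.58 × 8% = 940.93
Specific component: 82 × 3.34 = 273.88
Import duty = 940.93 + 273.88 = 1214.81
Buyer bears: brokerage 201.69 + duty 1214.81 = 1416.50
Landed cost = invoice 11761.58 + 1416.50 = 13178.08

Total landed cost: AUD 13178.08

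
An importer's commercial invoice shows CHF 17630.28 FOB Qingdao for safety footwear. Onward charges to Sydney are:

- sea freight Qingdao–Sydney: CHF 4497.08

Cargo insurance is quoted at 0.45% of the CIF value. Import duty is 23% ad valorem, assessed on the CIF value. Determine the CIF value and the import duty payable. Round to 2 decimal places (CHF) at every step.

Let C be the CIF value. C = FOB price + freight + 0.45% × C
C − 0.45% × C = 17630.28 + 4497.08
0.9955 × C = 22127.36
C = 22127.36 / 0.9955 = 22227.38
Insurance premium = 0.45% × 22227.38 = 100.02
Import duty = 22227.38 × 23% = 5112.30

CIF value: CHF 22227.38; import duty: CHF 5112.30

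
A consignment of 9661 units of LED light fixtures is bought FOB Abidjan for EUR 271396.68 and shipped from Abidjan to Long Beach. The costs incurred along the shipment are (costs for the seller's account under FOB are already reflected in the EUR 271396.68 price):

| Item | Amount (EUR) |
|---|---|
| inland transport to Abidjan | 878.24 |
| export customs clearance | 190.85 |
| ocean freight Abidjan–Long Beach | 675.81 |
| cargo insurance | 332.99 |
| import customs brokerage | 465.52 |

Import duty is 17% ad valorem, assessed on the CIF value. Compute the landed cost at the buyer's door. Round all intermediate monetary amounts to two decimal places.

Total landed cost: EUR 319179.93

FOB: the seller bears costs until goods are on board at the origin port; the buyer bears freight, insurance and all costs thereafter.
Already in the invoice (seller's account under FOB): inland to port, export clearance — exclude.
CIF value = FOB price + freight + insurance = 271396.68 + 675.81 + 332.99 = 272405.48
Import duty = 272405.48 × 17% = 46308.93
Buyer bears: freight 675.81 + insurance 332.99 + brokerage 465.52 + duty 46308.93 = 47783.25
Landed cost = invoice 271396.68 + 47783.25 = 319179.93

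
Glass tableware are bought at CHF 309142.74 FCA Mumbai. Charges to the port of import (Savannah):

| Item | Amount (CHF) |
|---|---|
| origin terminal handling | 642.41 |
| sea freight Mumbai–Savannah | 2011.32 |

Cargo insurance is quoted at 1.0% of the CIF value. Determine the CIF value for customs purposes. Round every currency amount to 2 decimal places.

CIF value: CHF 314945.93

Let C be the CIF value. C = FCA price + pre-shipment costs + freight + 1.0% × C
C − 1.0% × C = 309142.74 + 642.41 + 2011.32
0.99 × C = 311796.47
C = 311796.47 / 0.99 = 314945.93
Insurance premium = 1.0% × 314945.93 = 3149.46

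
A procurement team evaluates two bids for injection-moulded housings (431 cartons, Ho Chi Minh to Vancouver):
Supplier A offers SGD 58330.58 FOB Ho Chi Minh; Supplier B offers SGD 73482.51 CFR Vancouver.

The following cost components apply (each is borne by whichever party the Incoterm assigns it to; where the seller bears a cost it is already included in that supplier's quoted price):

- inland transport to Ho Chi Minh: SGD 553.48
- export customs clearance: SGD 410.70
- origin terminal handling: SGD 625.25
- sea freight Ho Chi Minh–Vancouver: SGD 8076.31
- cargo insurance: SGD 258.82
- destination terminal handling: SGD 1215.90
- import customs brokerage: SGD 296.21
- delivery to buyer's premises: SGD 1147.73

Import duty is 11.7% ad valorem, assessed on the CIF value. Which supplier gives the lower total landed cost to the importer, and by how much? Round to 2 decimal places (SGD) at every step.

Supplier A (FOB):
CIF value = FOB price + freight + insurance = 58330.58 + 8076.31 + 258.82 = 66665.71
Import duty = 66665.71 × 11.7% = 7799.89
Buyer bears (A): 8076.31 + 258.82 + 1215.90 + 296.21 + 1147.73 = 10994.97
Landed cost (A) = invoice 58330.58 + 10994.97 + duty 7799.89 = 77125.44
Supplier B (CFR):
CIF value = CFR price + insurance = 73482.51 + 258.82 = 73741.33
Import duty = 73741.33 × 11.7% = 8627.74
Buyer bears (B): 258.82 + 1215.90 + 296.21 + 1147.73 = 2918.66
Landed cost (B) = invoice 73482.51 + 2918.66 + duty 8627.74 = 85028.91
Difference = |77125.44 − 85028.91| = 7903.47

Supplier A is cheaper by SGD 7903.47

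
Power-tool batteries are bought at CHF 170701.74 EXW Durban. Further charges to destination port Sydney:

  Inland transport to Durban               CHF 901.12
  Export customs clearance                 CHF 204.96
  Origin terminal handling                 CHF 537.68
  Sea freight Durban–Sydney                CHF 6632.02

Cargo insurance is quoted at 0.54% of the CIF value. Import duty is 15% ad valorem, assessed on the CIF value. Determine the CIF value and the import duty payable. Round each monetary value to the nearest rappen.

Let C be the CIF value. C = EXW price + pre-shipment costs + freight + 0.54% × C
C − 0.54% × C = 170701.74 + 901.12 + 204.96 + 537.68 + 6632.02
0.9946 × C = 178977.52
C = 178977.52 / 0.9946 = 179949.25
Insurance premium = 0.54% × 179949.25 = 971.73
Import duty = 179949.25 × 15% = 26992.39

CIF value: CHF 179949.25; import duty: CHF 26992.39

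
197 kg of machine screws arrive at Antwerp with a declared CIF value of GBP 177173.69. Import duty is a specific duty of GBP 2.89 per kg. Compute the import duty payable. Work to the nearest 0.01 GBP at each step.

Import duty: GBP 569.33

Import duty = 197 × 2.89 = 569.33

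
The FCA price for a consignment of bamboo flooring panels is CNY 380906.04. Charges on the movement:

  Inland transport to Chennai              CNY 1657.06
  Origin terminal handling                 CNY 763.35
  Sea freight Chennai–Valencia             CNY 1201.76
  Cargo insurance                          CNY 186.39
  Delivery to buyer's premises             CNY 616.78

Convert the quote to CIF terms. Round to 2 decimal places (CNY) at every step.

CIF price: CNY 383057.54

Not relevant to the conversion: inland to port — on the seller under both FCA and CIF; already in the FCA price and stays in the CIF price. delivery — on the buyer under both terms; not part of either seller's price.
From FCA to CIF, the seller additionally bears: origin terminal, freight, insurance.
CIF price = 380906.04 + 763.35 + 1201.76 + 186.39 = 383057.54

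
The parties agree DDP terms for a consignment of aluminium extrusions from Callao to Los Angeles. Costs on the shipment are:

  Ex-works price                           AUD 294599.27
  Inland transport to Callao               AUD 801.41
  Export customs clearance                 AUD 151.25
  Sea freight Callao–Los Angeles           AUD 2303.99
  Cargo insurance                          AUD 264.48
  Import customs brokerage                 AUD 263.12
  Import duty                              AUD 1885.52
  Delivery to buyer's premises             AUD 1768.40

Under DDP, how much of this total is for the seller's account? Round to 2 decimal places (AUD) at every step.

DDP: the seller bears all costs including import duty.
Seller's account: goods 294599.27 + inland to port 801.41 + export clearance 151.25 + freight 2303.99 + insurance 264.48 + brokerage 263.12 + duty 1885.52 + delivery 1768.40 = 302037.44
Buyer's account: 0.00

Seller's account: AUD 302037.44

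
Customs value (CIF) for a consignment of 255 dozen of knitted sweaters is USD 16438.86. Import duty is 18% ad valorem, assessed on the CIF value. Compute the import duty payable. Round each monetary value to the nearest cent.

Import duty: USD 2958.99

Import duty = 16438.86 × 18% = 2958.99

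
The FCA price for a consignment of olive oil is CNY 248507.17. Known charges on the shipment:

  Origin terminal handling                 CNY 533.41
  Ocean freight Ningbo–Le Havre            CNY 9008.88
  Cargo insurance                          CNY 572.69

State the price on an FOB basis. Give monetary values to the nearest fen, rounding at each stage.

FOB price: CNY 249040.58

Not relevant to the conversion: insurance, freight — on the buyer under both terms; not part of either seller's price.
From FCA to FOB, the seller additionally bears: origin terminal.
FOB price = 248507.17 + 533.41 = 249040.58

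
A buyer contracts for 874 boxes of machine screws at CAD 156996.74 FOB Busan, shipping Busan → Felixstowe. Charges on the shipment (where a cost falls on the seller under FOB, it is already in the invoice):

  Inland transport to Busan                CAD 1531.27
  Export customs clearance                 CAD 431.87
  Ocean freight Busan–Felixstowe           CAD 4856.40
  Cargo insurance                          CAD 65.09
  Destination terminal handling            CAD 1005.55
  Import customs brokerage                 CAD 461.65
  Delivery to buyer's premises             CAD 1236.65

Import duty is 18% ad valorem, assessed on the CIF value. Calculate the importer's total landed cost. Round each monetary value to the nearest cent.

Total landed cost: CAD 193767.36

FOB: the seller bears costs until goods are on board at the origin port; the buyer bears freight, insurance and all costs thereafter.
Already in the invoice (seller's account under FOB): inland to port, export clearance — exclude.
CIF value = FOB price + freight + insurance = 156996.74 + 4856.40 + 65.09 = 161918.23
Import duty = 161918.23 × 18% = 29145.28
Buyer bears: freight 4856.40 + insurance 65.09 + destination terminal 1005.55 + brokerage 461.65 + delivery 1236.65 + duty 29145.28 = 36770.62
Landed cost = invoice 156996.74 + 36770.62 = 193767.36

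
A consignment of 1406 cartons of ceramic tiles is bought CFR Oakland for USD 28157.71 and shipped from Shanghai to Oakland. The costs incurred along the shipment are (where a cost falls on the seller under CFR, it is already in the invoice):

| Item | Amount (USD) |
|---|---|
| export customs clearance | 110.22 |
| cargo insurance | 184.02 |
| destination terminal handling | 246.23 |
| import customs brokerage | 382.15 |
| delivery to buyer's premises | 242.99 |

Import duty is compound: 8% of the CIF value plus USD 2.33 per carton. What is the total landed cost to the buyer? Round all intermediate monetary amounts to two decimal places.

CFR: the seller pays costs through ocean freight to the destination port, but not insurance.
Already in the invoice (seller's account under CFR): export clearance — exclude.
CIF value = CFR price + insurance = 28157.71 + 184.02 = 28341.73
Ad valorem component: 28341.73 × 8% = 2267.34
Specific component: 1406 × 2.33 = 3275.98
Import duty = 2267.34 + 3275.98 = 5543.32
Buyer bears: insurance 184.02 + destination terminal 246.23 + brokerage 382.15 + delivery 242.99 + duty 5543.32 = 6598.71
Landed cost = invoice 28157.71 + 6598.71 = 34756.42

Total landed cost: USD 34756.42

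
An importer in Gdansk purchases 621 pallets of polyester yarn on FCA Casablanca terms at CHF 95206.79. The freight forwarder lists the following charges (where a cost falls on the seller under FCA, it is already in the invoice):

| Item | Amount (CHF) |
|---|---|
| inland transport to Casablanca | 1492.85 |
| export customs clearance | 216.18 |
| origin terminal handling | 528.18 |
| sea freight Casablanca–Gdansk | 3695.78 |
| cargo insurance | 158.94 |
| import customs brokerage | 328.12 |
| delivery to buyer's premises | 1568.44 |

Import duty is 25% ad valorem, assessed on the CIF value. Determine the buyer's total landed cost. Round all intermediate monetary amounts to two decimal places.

Total landed cost: CHF 126383.67

FCA: the seller delivers export-cleared goods to the carrier; the buyer bears costs from that point.
Already in the invoice (seller's account under FCA): inland to port, export clearance — exclude.
CIF value = FCA price + origin terminal + freight + insurance = 95206.79 + 528.18 + 3695.78 + 158.94 = 99589.69
Import duty = 99589.69 × 25% = 24897.42
Buyer bears: origin terminal 528.18 + freight 3695.78 + insurance 158.94 + brokerage 328.12 + delivery 1568.44 + duty 24897.42 = 31176.88
Landed cost = invoice 95206.79 + 31176.88 = 126383.67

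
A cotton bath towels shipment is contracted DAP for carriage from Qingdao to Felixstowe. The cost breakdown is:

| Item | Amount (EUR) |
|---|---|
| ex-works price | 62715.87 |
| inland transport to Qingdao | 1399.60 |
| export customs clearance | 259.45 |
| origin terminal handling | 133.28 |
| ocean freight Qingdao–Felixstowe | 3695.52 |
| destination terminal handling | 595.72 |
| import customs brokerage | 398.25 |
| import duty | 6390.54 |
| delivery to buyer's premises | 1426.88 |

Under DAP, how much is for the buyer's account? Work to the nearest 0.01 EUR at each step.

Buyer's account: EUR 6788.79

DAP: the seller bears all costs to the named destination except import duty and clearance.
Seller's account: goods 62715.87 + inland to port 1399.60 + export clearance 259.45 + origin terminal 133.28 + freight 3695.52 + destination terminal 595.72 + delivery 1426.88 = 70226.32
Buyer's account: brokerage 398.25 + duty 6390.54 = 6788.79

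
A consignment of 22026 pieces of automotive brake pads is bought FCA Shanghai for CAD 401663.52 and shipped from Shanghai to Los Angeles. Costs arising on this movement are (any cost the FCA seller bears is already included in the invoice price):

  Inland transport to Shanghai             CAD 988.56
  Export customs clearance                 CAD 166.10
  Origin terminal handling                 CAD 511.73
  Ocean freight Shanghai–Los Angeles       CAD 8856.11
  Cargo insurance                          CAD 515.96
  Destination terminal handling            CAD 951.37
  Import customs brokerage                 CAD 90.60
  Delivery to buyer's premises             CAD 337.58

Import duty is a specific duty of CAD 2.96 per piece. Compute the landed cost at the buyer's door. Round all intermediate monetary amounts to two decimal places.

FCA: the seller delivers export-cleared goods to the carrier; the buyer bears costs from that point.
Already in the invoice (seller's account under FCA): inland to port, export clearance — exclude.
CIF value = FCA price + origin terminal + freight + insurance = 401663.52 + 511.73 + 8856.11 + 515.96 = 411547.32
Import duty = 22026 × 2.96 = 65196.96
Buyer bears: origin terminal 511.73 + freight 8856.11 + insurance 515.96 + destination terminal 951.37 + brokerage 90.60 + delivery 337.58 + duty 65196.96 = 76460.31
Landed cost = invoice 401663.52 + 76460.31 = 478123.83

Total landed cost: CAD 478123.83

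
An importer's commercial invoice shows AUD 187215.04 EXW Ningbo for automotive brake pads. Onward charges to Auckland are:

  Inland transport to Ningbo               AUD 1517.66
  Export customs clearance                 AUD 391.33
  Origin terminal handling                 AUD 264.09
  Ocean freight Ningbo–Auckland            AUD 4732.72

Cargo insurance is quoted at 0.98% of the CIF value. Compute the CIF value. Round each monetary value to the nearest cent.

CIF value: AUD 196042.05

Let C be the CIF value. C = EXW price + pre-shipment costs + freight + 0.98% × C
C − 0.98% × C = 187215.04 + 1517.66 + 391.33 + 264.09 + 4732.72
0.9902 × C = 194120.84
C = 194120.84 / 0.9902 = 196042.05
Insurance premium = 0.98% × 196042.05 = 1921.21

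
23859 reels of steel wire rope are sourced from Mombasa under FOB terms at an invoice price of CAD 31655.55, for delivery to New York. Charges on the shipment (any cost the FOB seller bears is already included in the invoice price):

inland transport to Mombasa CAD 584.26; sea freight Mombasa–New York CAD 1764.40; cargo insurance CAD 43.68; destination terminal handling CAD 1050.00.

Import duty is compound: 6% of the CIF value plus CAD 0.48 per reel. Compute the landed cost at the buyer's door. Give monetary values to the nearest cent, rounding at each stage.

Total landed cost: CAD 47973.77

FOB: the seller bears costs until goods are on board at the origin port; the buyer bears freight, insurance and all costs thereafter.
Already in the invoice (seller's account under FOB): inland to port — exclude.
CIF value = FOB price + freight + insurance = 31655.55 + 1764.40 + 43.68 = 33463.63
Ad valorem component: 33463.63 × 6% = 2007.82
Specific component: 23859 × 0.48 = 11452.32
Import duty = 2007.82 + 11452.32 = 13460.14
Buyer bears: freight 1764.40 + insurance 43.68 + destination terminal 1050.00 + duty 13460.14 = 16318.22
Landed cost = invoice 31655.55 + 16318.22 = 47973.77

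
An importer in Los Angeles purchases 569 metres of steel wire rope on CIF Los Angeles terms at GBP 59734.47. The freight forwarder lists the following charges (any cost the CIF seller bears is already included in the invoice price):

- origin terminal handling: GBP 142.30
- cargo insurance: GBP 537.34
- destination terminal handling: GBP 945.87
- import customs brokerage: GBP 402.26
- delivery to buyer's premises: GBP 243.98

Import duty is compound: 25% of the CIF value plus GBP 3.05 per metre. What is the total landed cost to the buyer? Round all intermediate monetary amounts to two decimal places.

CIF: the seller pays costs through ocean freight and marine insurance to the destination port.
Already in the invoice (seller's account under CIF): origin terminal, insurance — exclude.
The CIF price already equals the CIF value: 59734.47
Ad valorem component: 59734.47 × 25% = 14933.62
Specific component: 569 × 3.05 = 1735.45
Import duty = 14933.62 + 1735.45 = 16669.07
Buyer bears: destination terminal 945.87 + brokerage 402.26 + delivery 243.98 + duty 16669.07 = 18261.18
Landed cost = invoice 59734.47 + 18261.18 = 77995.65

Total landed cost: GBP 77995.65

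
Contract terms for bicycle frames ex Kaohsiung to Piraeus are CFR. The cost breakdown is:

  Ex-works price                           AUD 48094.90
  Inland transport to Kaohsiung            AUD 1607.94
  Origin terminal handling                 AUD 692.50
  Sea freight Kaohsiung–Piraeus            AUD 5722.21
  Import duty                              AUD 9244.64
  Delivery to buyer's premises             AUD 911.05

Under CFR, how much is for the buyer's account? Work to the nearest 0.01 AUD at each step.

CFR: the seller pays costs through ocean freight to the destination port, but not insurance.
Seller's account: goods 48094.90 + inland to port 1607.94 + origin terminal 692.50 + freight 5722.21 = 56117.55
Buyer's account: duty 9244.64 + delivery 911.05 = 10155.69

Buyer's account: AUD 10155.69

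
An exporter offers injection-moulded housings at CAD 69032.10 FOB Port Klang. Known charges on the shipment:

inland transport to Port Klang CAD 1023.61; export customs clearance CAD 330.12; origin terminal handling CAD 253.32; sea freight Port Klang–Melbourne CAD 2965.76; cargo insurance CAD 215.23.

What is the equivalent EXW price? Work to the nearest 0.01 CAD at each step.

Not relevant to the conversion: freight, insurance — on the buyer under both terms; not part of either seller's price.
From FOB to EXW, the seller no longer bears: inland to port, export clearance, origin terminal.
EXW price = 69032.10 − 1023.61 − 330.12 − 253.32 = 67425.05

EXW price: CAD 67425.05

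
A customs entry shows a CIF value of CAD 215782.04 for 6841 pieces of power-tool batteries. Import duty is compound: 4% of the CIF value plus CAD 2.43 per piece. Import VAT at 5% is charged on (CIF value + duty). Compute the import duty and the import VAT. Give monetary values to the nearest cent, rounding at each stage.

Import duty: CAD 25254.91; import VAT: CAD 12051.85

Ad valorem component: 215782.04 × 4% = 8631.28
Specific component: 6841 × 2.43 = 16623.63
Import duty = 8631.28 + 16623.63 = 25254.91
VAT base = CIF + duty = 215782.04 + 25254.91 = 241036.95
Import VAT = 241036.95 × 5% = 12051.85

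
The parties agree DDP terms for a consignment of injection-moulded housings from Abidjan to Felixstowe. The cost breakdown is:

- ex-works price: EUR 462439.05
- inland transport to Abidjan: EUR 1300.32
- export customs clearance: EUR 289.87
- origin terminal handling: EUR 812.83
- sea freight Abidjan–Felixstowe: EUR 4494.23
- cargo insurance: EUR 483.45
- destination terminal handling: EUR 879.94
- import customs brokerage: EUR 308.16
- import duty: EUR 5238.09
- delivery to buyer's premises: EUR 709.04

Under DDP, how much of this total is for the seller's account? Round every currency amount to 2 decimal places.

DDP: the seller bears all costs including import duty.
Seller's account: goods 462439.05 + inland to port 1300.32 + export clearance 289.87 + origin terminal 812.83 + freight 4494.23 + insurance 483.45 + destination terminal 879.94 + brokerage 308.16 + duty 5238.09 + delivery 709.04 = 476954.98
Buyer's account: 0.00

Seller's account: EUR 476954.98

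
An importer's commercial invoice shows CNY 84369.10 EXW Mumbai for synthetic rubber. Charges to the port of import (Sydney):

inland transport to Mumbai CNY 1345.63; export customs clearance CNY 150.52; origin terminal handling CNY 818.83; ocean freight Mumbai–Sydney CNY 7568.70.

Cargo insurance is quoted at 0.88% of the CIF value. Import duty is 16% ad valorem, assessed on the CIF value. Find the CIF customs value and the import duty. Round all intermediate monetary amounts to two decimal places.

Let C be the CIF value. C = EXW price + pre-shipment costs + freight + 0.88% × C
C − 0.88% × C = 84369.10 + 1345.63 + 150.52 + 818.83 + 7568.70
0.9912 × C = 94252.78
C = 94252.78 / 0.9912 = 95089.57
Insurance premium = 0.88% × 95089.57 = 836.79
Import duty = 95089.57 × 16% = 15214.33

CIF value: CNY 95089.57; import duty: CNY 15214.33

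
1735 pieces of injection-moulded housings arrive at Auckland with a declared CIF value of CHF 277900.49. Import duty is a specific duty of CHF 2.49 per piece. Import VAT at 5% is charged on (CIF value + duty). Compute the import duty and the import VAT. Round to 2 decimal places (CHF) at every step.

Import duty = 1735 × 2.49 = 4320.15
VAT base = CIF + duty = 277900.49 + 4320.15 = 282220.64
Import VAT = 282220.64 × 5% = 14111.03

Import duty: CHF 4320.15; import VAT: CHF 14111.03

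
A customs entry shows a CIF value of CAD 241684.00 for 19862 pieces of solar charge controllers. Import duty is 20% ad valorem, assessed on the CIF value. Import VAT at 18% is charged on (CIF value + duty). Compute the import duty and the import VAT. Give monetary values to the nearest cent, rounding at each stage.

Import duty: CAD 48336.80; import VAT: CAD 52203.74

Import duty = 241684.00 × 20% = 48336.80
VAT base = CIF + duty = 241684.00 + 48336.80 = 290020.80
Import VAT = 290020.80 × 18% = 52203.74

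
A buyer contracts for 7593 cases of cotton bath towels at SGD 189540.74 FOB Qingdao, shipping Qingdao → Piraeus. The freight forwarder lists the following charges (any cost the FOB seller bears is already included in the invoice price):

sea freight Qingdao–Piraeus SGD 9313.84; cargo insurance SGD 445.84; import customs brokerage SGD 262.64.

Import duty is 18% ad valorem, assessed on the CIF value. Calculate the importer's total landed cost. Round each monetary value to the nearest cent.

Total landed cost: SGD 235437.14

FOB: the seller bears costs until goods are on board at the origin port; the buyer bears freight, insurance and all costs thereafter.
CIF value = FOB price + freight + insurance = 189540.74 + 9313.84 + 445.84 = 199300.42
Import duty = 199300.42 × 18% = 35874.08
Buyer bears: freight 9313.84 + insurance 445.84 + brokerage 262.64 + duty 35874.08 = 45896.40
Landed cost = invoice 189540.74 + 45896.40 = 235437.14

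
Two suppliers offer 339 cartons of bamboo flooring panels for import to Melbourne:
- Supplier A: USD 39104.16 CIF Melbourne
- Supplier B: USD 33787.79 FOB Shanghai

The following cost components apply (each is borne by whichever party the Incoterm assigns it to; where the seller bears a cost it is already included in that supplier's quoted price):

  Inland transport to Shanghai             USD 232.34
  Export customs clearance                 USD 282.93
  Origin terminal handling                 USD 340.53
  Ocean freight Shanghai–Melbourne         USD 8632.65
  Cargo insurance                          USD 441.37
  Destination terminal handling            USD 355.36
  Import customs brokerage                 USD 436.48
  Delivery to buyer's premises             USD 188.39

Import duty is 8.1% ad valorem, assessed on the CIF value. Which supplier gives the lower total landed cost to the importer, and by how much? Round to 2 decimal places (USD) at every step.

Supplier A is cheaper by USD 4062.02

Supplier A (CIF):
The CIF price already equals the CIF value: 39104.16
Import duty = 39104.16 × 8.1% = 3167.44
Buyer bears (A): 355.36 + 436.48 + 188.39 = 980.23
Landed cost (A) = invoice 39104.16 + 980.23 + duty 3167.44 = 43251.83
Supplier B (FOB):
CIF value = FOB price + freight + insurance = 33787.79 + 8632.65 + 441.37 = 42861.81
Import duty = 42861.81 × 8.1% = 3471.81
Buyer bears (B): 8632.65 + 441.37 + 355.36 + 436.48 + 188.39 = 10054.25
Landed cost (B) = invoice 33787.79 + 10054.25 + duty 3471.81 = 47313.85
Difference = |43251.83 − 47313.85| = 4062.02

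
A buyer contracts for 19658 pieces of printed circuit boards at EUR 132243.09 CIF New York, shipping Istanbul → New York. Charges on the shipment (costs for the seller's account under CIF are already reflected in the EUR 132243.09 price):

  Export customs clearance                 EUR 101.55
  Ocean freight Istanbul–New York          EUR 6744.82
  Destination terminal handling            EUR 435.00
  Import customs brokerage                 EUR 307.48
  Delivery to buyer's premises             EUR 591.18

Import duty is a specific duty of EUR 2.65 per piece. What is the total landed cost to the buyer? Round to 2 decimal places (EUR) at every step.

CIF: the seller pays costs through ocean freight and marine insurance to the destination port.
Already in the invoice (seller's account under CIF): export clearance, freight — exclude.
The CIF price already equals the CIF value: 132243.09
Import duty = 19658 × 2.65 = 52093.70
Buyer bears: destination terminal 435.00 + brokerage 307.48 + delivery 591.18 + duty 52093.70 = 53427.36
Landed cost = invoice 132243.09 + 53427.36 = 185670.45

Total landed cost: EUR 185670.45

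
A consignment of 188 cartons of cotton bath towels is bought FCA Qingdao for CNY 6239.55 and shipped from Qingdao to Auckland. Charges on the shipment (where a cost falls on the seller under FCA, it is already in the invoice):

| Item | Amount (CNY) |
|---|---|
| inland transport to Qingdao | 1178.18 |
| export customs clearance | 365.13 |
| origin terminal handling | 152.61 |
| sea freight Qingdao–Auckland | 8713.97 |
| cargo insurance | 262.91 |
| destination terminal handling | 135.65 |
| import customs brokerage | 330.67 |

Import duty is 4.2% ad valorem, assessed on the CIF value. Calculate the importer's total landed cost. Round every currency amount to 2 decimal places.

FCA: the seller delivers export-cleared goods to the carrier; the buyer bears costs from that point.
Already in the invoice (seller's account under FCA): inland to port, export clearance — exclude.
CIF value = FCA price + origin terminal + freight + insurance = 6239.55 + 152.61 + 8713.97 + 262.91 = 15369.04
Import duty = 15369.04 × 4.2% = 645.50
Buyer bears: origin terminal 152.61 + freight 8713.97 + insurance 262.91 + destination terminal 135.65 + brokerage 330.67 + duty 645.50 = 10241.31
Landed cost = invoice 6239.55 + 10241.31 = 16480.86

Total landed cost: CNY 16480.86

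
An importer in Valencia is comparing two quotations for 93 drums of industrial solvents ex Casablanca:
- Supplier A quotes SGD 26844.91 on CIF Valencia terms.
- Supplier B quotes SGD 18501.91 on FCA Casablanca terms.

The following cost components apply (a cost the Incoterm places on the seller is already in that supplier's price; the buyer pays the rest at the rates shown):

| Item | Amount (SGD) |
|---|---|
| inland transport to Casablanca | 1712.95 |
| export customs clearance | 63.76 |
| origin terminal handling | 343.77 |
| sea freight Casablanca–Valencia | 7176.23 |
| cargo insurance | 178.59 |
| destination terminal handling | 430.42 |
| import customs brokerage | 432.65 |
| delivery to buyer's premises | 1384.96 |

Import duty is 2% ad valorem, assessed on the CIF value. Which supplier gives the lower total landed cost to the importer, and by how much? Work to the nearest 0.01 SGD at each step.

Supplier B is cheaper by SGD 657.30

Supplier A (CIF):
The CIF price already equals the CIF value: 26844.91
Import duty = 26844.91 × 2% = 536.90
Buyer bears (A): 430.42 + 432.65 + 1384.96 = 2248.03
Landed cost (A) = invoice 26844.91 + 2248.03 + duty 536.90 = 29629.84
Supplier B (FCA):
CIF value = FCA price + origin terminal + freight + insurance = 18501.91 + 343.77 + 7176.23 + 178.59 = 26200.50
Import duty = 26200.50 × 2% = 524.01
Buyer bears (B): 343.77 + 7176.23 + 178.59 + 430.42 + 432.65 + 1384.96 = 9946.62
Landed cost (B) = invoice 18501.91 + 9946.62 + duty 524.01 = 28972.54
Difference = |29629.84 − 28972.54| = 657.30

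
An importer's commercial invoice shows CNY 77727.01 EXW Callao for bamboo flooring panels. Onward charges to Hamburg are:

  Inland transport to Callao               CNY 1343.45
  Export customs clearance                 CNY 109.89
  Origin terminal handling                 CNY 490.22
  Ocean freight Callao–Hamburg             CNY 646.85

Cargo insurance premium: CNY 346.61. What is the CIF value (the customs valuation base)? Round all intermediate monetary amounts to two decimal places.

CIF = EXW price + pre-shipment costs + freight + insurance
CIF = 77727.01 + 1343.45 + 109.89 + 490.22 + 646.85 + 346.61 = 80664.03

CIF value: CNY 80664.03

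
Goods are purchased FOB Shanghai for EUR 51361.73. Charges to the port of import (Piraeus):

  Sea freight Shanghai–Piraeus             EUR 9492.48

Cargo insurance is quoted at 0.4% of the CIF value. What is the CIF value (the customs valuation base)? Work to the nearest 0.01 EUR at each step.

CIF value: EUR 61098.60

Let C be the CIF value. C = FOB price + freight + 0.4% × C
C − 0.4% × C = 51361.73 + 9492.48
0.996 × C = 60854.21
C = 60854.21 / 0.996 = 61098.60
Insurance premium = 0.4% × 61098.60 = 244.39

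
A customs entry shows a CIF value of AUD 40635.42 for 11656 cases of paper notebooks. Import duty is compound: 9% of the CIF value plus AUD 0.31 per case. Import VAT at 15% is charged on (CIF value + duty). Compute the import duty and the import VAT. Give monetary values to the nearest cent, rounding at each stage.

Ad valorem component: 40635.42 × 9% = 3657.19
Specific component: 11656 × 0.31 = 3613.36
Import duty = 3657.19 + 3613.36 = 7270.55
VAT base = CIF + duty = 40635.42 + 7270.55 = 47905.97
Import VAT = 47905.97 × 15% = 7185.90

Import duty: AUD 7270.55; import VAT: AUD 7185.90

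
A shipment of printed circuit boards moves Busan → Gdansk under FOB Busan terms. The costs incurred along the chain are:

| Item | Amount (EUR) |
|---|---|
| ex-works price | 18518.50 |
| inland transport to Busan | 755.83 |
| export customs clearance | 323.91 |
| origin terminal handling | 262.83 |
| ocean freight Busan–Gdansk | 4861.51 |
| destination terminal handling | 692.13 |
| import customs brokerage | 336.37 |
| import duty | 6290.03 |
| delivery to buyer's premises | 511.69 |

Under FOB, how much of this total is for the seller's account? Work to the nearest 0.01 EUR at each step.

Seller's account: EUR 19861.07

FOB: the seller bears costs until goods are on board at the origin port; the buyer bears freight, insurance and all costs thereafter.
Seller's account: goods 18518.50 + inland to port 755.83 + export clearance 323.91 + origin terminal 262.83 = 19861.07
Buyer's account: freight 4861.51 + destination terminal 692.13 + brokerage 336.37 + duty 6290.03 + delivery 511.69 = 12691.73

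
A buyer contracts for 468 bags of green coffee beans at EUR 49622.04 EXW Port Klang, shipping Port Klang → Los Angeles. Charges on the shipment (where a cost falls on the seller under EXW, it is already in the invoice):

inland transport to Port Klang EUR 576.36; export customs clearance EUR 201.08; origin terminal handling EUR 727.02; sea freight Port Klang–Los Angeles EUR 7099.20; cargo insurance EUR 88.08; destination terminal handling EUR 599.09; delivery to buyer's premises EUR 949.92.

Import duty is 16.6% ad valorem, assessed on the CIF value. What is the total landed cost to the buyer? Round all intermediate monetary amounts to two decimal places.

Total landed cost: EUR 69542.88

EXW: the seller makes goods available at their premises; the buyer bears all onward costs.
CIF value = EXW price + inland to port + export clearance + origin terminal + freight + insurance = 49622.04 + 576.36 + 201.08 + 727.02 + 7099.20 + 88.08 = 58313.78
Import duty = 58313.78 × 16.6% = 9680.09
Buyer bears: inland to port 576.36 + export clearance 201.08 + origin terminal 727.02 + freight 7099.20 + insurance 88.08 + destination terminal 599.09 + delivery 949.92 + duty 9680.09 = 19920.84
Landed cost = invoice 49622.04 + 19920.84 = 69542.88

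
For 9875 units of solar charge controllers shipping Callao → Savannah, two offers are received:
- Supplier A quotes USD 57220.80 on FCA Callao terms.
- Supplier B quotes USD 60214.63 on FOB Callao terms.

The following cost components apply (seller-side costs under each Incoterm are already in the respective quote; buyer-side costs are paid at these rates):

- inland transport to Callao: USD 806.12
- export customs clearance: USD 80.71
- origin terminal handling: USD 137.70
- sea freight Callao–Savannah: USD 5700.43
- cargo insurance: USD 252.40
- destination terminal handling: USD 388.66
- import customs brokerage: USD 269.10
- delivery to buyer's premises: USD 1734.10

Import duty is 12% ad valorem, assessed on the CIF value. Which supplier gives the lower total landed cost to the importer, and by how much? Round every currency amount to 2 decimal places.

Supplier A (FCA):
CIF value = FCA price + origin terminal + freight + insurance = 57220.80 + 137.70 + 5700.43 + 252.40 = 63311.33
Import duty = 63311.33 × 12% = 7597.36
Buyer bears (A): 137.70 + 5700.43 + 252.40 + 388.66 + 269.10 + 1734.10 = 8482.39
Landed cost (A) = invoice 57220.80 + 8482.39 + duty 7597.36 = 73300.55
Supplier B (FOB):
CIF value = FOB price + freight + insurance = 60214.63 + 5700.43 + 252.40 = 66167.46
Import duty = 66167.46 × 12% = 7940.10
Buyer bears (B): 5700.43 + 252.40 + 388.66 + 269.10 + 1734.10 = 8344.69
Landed cost (B) = invoice 60214.63 + 8344.69 + duty 7940.10 = 76499.42
Difference = |73300.55 − 76499.42| = 3198.87

Supplier A is cheaper by USD 3198.87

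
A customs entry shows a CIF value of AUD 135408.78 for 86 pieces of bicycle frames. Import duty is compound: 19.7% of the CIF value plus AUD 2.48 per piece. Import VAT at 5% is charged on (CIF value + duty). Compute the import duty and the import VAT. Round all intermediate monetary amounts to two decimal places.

Ad valorem component: 135408.78 × 19.7% = 26675.53
Specific component: 86 × 2.48 = 213.28
Import duty = 26675.53 + 213.28 = 26888.81
VAT base = CIF + duty = 135408.78 + 26888.81 = 162297.59
Import VAT = 162297.59 × 5% = 8114.88

Import duty: AUD 26888.81; import VAT: AUD 8114.88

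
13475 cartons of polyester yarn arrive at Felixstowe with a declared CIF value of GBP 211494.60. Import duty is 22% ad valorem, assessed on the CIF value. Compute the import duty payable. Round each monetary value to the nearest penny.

Import duty = 211494.60 × 22% = 46528.81

Import duty: GBP 46528.81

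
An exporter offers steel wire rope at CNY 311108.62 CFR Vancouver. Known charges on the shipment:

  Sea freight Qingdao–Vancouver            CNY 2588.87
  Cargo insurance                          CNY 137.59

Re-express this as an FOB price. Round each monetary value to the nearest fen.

FOB price: CNY 308519.75

Not relevant to the conversion: insurance — on the buyer under both terms; not part of either seller's price.
From CFR to FOB, the seller no longer bears: freight.
FOB price = 311108.62 − 2588.87 = 308519.75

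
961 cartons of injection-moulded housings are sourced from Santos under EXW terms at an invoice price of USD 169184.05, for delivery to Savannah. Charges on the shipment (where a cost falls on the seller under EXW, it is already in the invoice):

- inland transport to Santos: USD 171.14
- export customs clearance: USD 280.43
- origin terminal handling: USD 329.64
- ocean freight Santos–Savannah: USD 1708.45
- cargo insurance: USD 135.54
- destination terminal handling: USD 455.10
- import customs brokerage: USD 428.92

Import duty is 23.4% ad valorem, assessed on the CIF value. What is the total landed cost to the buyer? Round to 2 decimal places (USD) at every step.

Total landed cost: USD 212896.63

EXW: the seller makes goods available at their premises; the buyer bears all onward costs.
CIF value = EXW price + inland to port + export clearance + origin terminal + freight + insurance = 169184.05 + 171.14 + 280.43 + 329.64 + 1708.45 + 135.54 = 171809.25
Import duty = 171809.25 × 23.4% = 40203.36
Buyer bears: inland to port 171.14 + export clearance 280.43 + origin terminal 329.64 + freight 1708.45 + insurance 135.54 + destination terminal 455.10 + brokerage 428.92 + duty 40203.36 = 43712.58
Landed cost = invoice 169184.05 + 43712.58 = 212896.63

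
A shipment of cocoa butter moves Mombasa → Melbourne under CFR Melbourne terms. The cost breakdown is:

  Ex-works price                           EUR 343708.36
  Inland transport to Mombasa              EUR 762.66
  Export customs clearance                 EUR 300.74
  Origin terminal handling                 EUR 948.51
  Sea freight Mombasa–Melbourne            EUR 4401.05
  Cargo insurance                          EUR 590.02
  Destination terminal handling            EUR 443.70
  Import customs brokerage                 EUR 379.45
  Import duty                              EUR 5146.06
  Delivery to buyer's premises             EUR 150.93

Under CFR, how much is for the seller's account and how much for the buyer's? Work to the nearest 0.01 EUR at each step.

Seller: EUR 350121.32; buyer: EUR 6710.16

CFR: the seller pays costs through ocean freight to the destination port, but not insurance.
Seller's account: goods 343708.36 + inland to port 762.66 + export clearance 300.74 + origin terminal 948.51 + freight 4401.05 = 350121.32
Buyer's account: insurance 590.02 + destination terminal 443.70 + brokerage 379.45 + duty 5146.06 + delivery 150.93 = 6710.16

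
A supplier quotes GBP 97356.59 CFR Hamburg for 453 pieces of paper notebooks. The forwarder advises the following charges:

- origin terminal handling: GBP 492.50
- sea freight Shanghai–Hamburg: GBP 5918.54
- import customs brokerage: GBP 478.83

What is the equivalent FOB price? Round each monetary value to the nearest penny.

Not relevant to the conversion: origin terminal — on the seller under both CFR and FOB; already in the CFR price and stays in the FOB price. brokerage — on the buyer under both terms; not part of either seller's price.
From CFR to FOB, the seller no longer bears: freight.
FOB price = 97356.59 − 5918.54 = 91438.05

FOB price: GBP 91438.05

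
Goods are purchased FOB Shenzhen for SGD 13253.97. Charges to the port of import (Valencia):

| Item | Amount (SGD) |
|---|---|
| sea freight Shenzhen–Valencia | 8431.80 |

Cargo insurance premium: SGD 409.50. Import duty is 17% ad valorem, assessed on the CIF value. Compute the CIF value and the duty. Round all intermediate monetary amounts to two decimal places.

CIF value: SGD 22095.27; import duty: SGD 3756.20

CIF = FOB price + freight + insurance
CIF = 13253.97 + 8431.80 + 409.50 = 22095.27
Import duty = 22095.27 × 17% = 3756.20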